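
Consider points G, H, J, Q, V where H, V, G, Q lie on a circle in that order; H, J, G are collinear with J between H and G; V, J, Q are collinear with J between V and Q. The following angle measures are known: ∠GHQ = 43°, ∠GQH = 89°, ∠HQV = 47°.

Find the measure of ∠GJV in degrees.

1. ∠GVQ = 43°  [same arc GQ]
2. ∠HGV = 47°  [same arc HV]
3. ∠GJV = 90°  [△VJG]

∠GJV = 90°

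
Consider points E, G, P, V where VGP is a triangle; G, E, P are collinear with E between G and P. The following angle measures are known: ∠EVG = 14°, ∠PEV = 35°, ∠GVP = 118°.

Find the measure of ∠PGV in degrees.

∠PGV = 21°

1. ∠GEV = 145°  [linear pair at E on GP]
2. ∠EGV = 21°  [△VGE]
3. ∠PGV = 21°  [E on ray GP]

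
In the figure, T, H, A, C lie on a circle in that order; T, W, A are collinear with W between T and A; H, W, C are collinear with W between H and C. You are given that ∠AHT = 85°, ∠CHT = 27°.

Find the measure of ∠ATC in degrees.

1. ∠ACT = 95°  [cyclic THAC, opposite ∠H+∠C]
2. ∠CAT = 27°  [same arc TC]
3. ∠ATC = 58°  [△TAC]

∠ATC = 58°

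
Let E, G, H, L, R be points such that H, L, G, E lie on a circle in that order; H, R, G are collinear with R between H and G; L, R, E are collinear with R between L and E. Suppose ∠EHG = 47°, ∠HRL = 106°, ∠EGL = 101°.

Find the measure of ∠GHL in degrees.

∠GHL = 32°

1. ∠ELG = 47°  [same arc GE]
2. ∠GEL = 32°  [△LGE]
3. ∠GHL = 32°  [same arc LG]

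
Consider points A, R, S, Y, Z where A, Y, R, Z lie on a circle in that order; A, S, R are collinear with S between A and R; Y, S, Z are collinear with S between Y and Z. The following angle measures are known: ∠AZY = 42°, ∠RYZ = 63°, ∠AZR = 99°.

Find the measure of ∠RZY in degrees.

∠RZY = 57°

1. ∠ARY = 42°  [same arc AY]
2. ∠AYR = 81°  [cyclic AYRZ, opposite ∠Y+∠Z]
3. ∠RAY = 57°  [△AYR]
4. ∠RZY = 57°  [same arc YR]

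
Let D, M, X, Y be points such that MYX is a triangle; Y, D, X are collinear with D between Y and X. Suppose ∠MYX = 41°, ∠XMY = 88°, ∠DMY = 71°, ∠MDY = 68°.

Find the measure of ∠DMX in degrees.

1. ∠MXY = 51°  [△MYX]
2. ∠MDX = 112°  [linear pair at D on YX]
3. ∠DXM = 51°  [D on ray XY]
4. ∠DMX = 17°  [△MDX]

∠DMX = 17°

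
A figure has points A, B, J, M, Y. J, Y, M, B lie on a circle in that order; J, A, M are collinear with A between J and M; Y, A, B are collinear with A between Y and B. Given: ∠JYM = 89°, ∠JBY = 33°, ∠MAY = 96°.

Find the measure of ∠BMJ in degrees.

1. ∠JMY = 33°  [same arc JY]
2. ∠BAJ = 96°  [vertical angles at A]
3. ∠MJY = 58°  [△JYM]
4. ∠BAM = 84°  [linear pair at A on JM]
5. ∠MBY = 58°  [same arc YM]
6. ∠BMJ = 38°  [△MAB]

∠BMJ = 38°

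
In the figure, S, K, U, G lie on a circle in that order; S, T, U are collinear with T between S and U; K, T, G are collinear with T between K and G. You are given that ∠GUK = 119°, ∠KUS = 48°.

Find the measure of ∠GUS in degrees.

1. ∠GSK = 61°  [cyclic SKUG, opposite ∠S+∠U]
2. ∠KGS = 48°  [same arc SK]
3. ∠GKS = 71°  [△SKG]
4. ∠GUS = 71°  [same arc SG]

∠GUS = 71°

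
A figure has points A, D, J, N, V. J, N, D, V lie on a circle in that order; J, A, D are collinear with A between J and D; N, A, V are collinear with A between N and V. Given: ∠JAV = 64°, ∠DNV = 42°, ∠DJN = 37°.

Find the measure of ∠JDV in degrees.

1. ∠DAV = 116°  [linear pair at A on JD]
2. ∠DVN = 37°  [same arc ND]
3. ∠JDV = 27°  [△DAV]

∠JDV = 27°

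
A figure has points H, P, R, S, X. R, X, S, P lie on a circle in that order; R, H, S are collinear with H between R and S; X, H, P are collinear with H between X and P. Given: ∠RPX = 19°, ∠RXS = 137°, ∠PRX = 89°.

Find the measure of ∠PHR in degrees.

1. ∠PXR = 72°  [△RXP]
2. ∠RPS = 43°  [cyclic RXSP, opposite ∠X+∠P]
3. ∠PSR = 72°  [same arc RP]
4. ∠PRS = 65°  [△RSP]
5. ∠PHR = 96°  [△RHP]

∠PHR = 96°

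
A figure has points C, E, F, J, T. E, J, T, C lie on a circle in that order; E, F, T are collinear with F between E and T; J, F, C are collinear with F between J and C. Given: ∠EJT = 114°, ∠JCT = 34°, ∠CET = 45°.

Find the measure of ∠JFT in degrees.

∠JFT = 103°

1. ∠JET = 34°  [same arc JT]
2. ∠CJT = 45°  [same arc TC]
3. ∠ETJ = 32°  [△EJT]
4. ∠JFT = 103°  [△JFT]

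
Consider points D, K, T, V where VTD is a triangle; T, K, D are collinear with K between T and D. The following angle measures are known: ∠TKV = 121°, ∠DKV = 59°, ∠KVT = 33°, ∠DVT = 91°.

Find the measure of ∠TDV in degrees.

1. ∠KTV = 26°  [△VTK]
2. ∠DTV = 26°  [K on ray TD]
3. ∠TDV = 63°  [△VTD]

∠TDV = 63°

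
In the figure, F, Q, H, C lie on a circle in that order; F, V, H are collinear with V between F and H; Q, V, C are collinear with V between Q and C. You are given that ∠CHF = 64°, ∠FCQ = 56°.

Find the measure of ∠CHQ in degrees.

1. ∠CQF = 64°  [same arc FC]
2. ∠CFQ = 60°  [△FQC]
3. ∠CHQ = 120°  [cyclic FQHC, opposite ∠F+∠H]

∠CHQ = 120°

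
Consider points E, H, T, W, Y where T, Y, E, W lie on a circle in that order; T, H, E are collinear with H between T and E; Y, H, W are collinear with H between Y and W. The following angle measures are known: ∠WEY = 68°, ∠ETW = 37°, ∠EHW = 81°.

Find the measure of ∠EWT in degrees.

1. ∠EYW = 37°  [same arc EW]
2. ∠EWY = 75°  [△YEW]
3. ∠TEW = 24°  [△EHW]
4. ∠EWT = 119°  [△TEW]

∠EWT = 119°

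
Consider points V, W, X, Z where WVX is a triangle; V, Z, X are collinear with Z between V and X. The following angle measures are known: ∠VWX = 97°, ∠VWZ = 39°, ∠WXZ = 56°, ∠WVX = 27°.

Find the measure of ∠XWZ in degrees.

∠XWZ = 58°

1. ∠WVZ = 27°  [Z on ray VX]
2. ∠VZW = 114°  [△WVZ]
3. ∠WZX = 66°  [linear pair at Z on VX]
4. ∠XWZ = 58°  [△WZX]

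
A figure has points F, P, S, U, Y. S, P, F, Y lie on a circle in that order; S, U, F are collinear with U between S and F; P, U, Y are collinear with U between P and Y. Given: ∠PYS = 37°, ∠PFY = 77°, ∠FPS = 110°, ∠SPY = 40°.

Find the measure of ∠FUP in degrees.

∠FUP = 73°

1. ∠PFS = 37°  [same arc SP]
2. ∠FSP = 33°  [△SPF]
3. ∠PUS = 107°  [△SUP]
4. ∠FUP = 73°  [linear pair at U on SF]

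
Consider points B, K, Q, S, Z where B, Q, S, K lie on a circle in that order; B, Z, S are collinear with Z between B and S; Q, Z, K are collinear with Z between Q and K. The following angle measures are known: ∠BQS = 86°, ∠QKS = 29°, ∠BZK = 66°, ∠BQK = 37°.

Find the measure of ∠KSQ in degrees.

∠KSQ = 102°

1. ∠QBS = 29°  [same arc QS]
2. ∠QZS = 66°  [vertical angles at Z]
3. ∠BSQ = 65°  [△BQS]
4. ∠KQS = 49°  [△QZS]
5. ∠KSQ = 102°  [△QSK]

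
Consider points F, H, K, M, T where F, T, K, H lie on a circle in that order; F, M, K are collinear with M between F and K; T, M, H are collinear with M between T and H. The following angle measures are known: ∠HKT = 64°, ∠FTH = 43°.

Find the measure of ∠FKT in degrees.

∠FKT = 21°

1. ∠HFT = 116°  [cyclic FTKH, opposite ∠F+∠K]
2. ∠FHT = 21°  [△FTH]
3. ∠FKT = 21°  [same arc FT]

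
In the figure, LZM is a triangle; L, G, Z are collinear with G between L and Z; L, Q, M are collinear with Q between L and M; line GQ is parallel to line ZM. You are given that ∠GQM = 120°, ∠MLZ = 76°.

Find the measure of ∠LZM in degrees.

1. ∠GQL = 60°  [linear pair at Q on LM]
2. ∠GLQ = 76°  [G on LZ, Q on LM]
3. ∠LGQ = 44°  [△LGQ]
4. ∠LZM = 44°  [GQ∥ZM, corresponding at G]

∠LZM = 44°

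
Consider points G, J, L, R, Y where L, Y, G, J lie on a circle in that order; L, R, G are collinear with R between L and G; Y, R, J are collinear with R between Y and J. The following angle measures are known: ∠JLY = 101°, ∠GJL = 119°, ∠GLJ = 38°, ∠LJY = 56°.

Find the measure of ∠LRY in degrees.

1. ∠JYL = 23°  [△LYJ]
2. ∠GYL = 61°  [cyclic LYGJ, opposite ∠Y+∠J]
3. ∠LGY = 56°  [same arc LY]
4. ∠GLY = 63°  [△LYG]
5. ∠LRY = 94°  [△LRY]

∠LRY = 94°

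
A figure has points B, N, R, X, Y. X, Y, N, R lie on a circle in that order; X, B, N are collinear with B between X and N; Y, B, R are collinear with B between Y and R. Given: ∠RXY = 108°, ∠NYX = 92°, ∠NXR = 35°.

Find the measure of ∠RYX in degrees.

1. ∠NRX = 88°  [cyclic XYNR, opposite ∠Y+∠R]
2. ∠RNX = 57°  [△XNR]
3. ∠RYX = 57°  [same arc XR]

∠RYX = 57°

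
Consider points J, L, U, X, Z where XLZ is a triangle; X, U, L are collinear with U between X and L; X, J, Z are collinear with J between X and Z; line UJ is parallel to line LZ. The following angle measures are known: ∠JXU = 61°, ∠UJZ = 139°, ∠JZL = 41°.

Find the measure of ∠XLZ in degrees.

∠XLZ = 78°

1. ∠LXZ = 61°  [U on XL, J on XZ]
2. ∠LZX = 41°  [J on ray ZX]
3. ∠XLZ = 78°  [△XLZ]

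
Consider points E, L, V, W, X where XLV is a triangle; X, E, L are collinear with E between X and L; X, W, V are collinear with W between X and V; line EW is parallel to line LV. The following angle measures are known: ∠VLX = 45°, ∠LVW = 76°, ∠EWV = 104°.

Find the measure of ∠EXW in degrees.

1. ∠WEX = 45°  [EW∥LV, corresponding at E]
2. ∠EWX = 76°  [linear pair at W on XV]
3. ∠EXW = 59°  [△XEW]

∠EXW = 59°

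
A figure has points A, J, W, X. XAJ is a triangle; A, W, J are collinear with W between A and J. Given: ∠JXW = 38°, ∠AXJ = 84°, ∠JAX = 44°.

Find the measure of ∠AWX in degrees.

∠AWX = 90°

1. ∠AJX = 52°  [△XAJ]
2. ∠WJX = 52°  [W on ray JA]
3. ∠JWX = 90°  [△XWJ]
4. ∠AWX = 90°  [linear pair at W on AJ]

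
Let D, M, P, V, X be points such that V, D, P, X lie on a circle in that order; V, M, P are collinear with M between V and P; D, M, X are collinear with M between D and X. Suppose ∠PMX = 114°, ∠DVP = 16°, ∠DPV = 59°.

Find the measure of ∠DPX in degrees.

1. ∠DMV = 114°  [vertical angles at M]
2. ∠VDX = 50°  [△VMD]
3. ∠DXV = 59°  [same arc VD]
4. ∠DVX = 71°  [△VDX]
5. ∠DPX = 109°  [cyclic VDPX, opposite ∠V+∠P]

∠DPX = 109°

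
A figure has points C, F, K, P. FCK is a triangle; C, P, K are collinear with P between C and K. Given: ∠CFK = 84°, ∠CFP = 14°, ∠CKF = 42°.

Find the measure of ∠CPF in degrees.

1. ∠FCK = 54°  [△FCK]
2. ∠FCP = 54°  [P on ray CK]
3. ∠CPF = 112°  [△FCP]

∠CPF = 112°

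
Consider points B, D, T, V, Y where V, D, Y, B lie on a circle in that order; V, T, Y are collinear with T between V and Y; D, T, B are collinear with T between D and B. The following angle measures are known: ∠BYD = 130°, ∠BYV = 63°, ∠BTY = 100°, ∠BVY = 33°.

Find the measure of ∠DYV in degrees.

∠DYV = 67°

1. ∠DTV = 100°  [vertical angles at T]
2. ∠BDY = 33°  [same arc YB]
3. ∠DTY = 80°  [linear pair at T on VY]
4. ∠DYV = 67°  [△DTY]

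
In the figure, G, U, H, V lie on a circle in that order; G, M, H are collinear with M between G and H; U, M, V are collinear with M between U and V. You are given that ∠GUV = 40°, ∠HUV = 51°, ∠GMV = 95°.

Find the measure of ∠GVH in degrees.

∠GVH = 89°

1. ∠GHV = 40°  [same arc GV]
2. ∠HGV = 51°  [same arc HV]
3. ∠GVH = 89°  [△GHV]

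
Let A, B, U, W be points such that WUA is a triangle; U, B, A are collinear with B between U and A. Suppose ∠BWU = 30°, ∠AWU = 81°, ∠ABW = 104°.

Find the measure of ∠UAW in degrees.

∠UAW = 25°

1. ∠UBW = 76°  [linear pair at B on UA]
2. ∠BUW = 74°  [△WUB]
3. ∠AUW = 74°  [B on ray UA]
4. ∠UAW = 25°  [△WUA]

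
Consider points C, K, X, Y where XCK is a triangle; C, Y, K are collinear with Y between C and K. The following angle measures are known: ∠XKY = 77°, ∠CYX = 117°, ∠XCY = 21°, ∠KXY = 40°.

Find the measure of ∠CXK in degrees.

∠CXK = 82°

1. ∠CKX = 77°  [Y on ray KC]
2. ∠KCX = 21°  [Y on ray CK]
3. ∠CXK = 82°  [△XCK]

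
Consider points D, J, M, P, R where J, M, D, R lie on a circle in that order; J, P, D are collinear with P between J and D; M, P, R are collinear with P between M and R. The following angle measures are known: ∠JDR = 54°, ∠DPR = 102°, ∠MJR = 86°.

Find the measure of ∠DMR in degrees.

∠DMR = 62°

1. ∠DRM = 24°  [△DPR]
2. ∠MDR = 94°  [cyclic JMDR, opposite ∠J+∠D]
3. ∠DMR = 62°  [△MDR]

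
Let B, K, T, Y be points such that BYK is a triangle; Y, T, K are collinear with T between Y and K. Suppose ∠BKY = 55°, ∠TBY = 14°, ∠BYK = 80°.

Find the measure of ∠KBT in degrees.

1. ∠BKT = 55°  [T on ray KY]
2. ∠BYT = 80°  [T on ray YK]
3. ∠BTY = 86°  [△BYT]
4. ∠BTK = 94°  [linear pair at T on YK]
5. ∠KBT = 31°  [△BTK]

∠KBT = 31°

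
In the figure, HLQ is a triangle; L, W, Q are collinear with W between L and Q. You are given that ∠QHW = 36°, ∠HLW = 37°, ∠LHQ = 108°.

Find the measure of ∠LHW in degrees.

∠LHW = 72°

1. ∠HLQ = 37°  [W on ray LQ]
2. ∠HQL = 35°  [△HLQ]
3. ∠HQW = 35°  [W on ray QL]
4. ∠HWQ = 109°  [△HWQ]
5. ∠HWL = 71°  [linear pair at W on LQ]
6. ∠LHW = 72°  [△HLW]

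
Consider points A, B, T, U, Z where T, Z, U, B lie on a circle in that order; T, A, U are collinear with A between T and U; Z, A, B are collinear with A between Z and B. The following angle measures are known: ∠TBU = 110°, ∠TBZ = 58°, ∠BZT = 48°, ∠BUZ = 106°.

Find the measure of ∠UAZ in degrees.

1. ∠TZU = 70°  [cyclic TZUB, opposite ∠Z+∠B]
2. ∠TUZ = 58°  [same arc TZ]
3. ∠UTZ = 52°  [△TZU]
4. ∠TAZ = 80°  [△TAZ]
5. ∠UAZ = 100°  [linear pair at A on TU]

∠UAZ = 100°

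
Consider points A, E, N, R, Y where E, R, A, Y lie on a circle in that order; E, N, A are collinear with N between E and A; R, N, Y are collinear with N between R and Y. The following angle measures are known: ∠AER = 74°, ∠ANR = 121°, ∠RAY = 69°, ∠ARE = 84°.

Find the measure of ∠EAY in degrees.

∠EAY = 47°

1. ∠EAR = 22°  [△ERA]
2. ∠ENY = 121°  [vertical angles at N]
3. ∠AYE = 96°  [cyclic ERAY, opposite ∠R+∠Y]
4. ∠EYR = 22°  [same arc ER]
5. ∠AEY = 37°  [△ENY]
6. ∠EAY = 47°  [△EAY]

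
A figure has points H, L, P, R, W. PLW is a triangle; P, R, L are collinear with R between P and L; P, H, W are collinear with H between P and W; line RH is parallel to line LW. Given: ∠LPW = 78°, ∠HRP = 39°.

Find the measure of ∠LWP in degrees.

1. ∠HPR = 78°  [R on PL, H on PW]
2. ∠PHR = 63°  [△PRH]
3. ∠LWP = 63°  [RH∥LW, corresponding at H]

∠LWP = 63°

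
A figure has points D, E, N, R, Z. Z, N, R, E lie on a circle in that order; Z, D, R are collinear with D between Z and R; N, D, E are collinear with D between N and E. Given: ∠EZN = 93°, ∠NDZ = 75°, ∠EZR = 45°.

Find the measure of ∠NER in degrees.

1. ∠ERN = 87°  [cyclic ZNRE, opposite ∠Z+∠R]
2. ∠ENR = 45°  [same arc RE]
3. ∠NER = 48°  [△NRE]

∠NER = 48°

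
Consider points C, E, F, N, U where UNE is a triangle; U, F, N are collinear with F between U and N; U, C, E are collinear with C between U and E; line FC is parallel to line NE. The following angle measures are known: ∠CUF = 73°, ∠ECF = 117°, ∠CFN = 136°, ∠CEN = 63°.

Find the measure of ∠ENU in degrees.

1. ∠EUN = 73°  [F on UN, C on UE]
2. ∠NEU = 63°  [C on ray EU]
3. ∠ENU = 44°  [△UNE]

∠ENU = 44°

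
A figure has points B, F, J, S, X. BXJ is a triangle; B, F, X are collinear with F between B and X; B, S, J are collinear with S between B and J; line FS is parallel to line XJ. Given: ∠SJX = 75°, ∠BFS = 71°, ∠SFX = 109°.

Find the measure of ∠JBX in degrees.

∠JBX = 34°

1. ∠BJX = 75°  [S on ray JB]
2. ∠BXJ = 71°  [FS∥XJ, corresponding at F]
3. ∠JBX = 34°  [△BXJ]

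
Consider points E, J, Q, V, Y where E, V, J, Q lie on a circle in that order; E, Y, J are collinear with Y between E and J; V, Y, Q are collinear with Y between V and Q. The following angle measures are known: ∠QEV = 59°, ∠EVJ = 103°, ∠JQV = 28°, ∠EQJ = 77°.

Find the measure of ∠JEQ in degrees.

∠JEQ = 31°

1. ∠QJV = 121°  [cyclic EVJQ, opposite ∠E+∠J]
2. ∠JVQ = 31°  [△VJQ]
3. ∠JEQ = 31°  [same arc JQ]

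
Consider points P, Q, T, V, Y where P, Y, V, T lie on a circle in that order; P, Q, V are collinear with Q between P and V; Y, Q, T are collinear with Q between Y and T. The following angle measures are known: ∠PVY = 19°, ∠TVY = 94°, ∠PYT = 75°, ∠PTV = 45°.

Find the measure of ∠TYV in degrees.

∠TYV = 60°

1. ∠PVT = 75°  [same arc PT]
2. ∠TPV = 60°  [△PVT]
3. ∠TYV = 60°  [same arc VT]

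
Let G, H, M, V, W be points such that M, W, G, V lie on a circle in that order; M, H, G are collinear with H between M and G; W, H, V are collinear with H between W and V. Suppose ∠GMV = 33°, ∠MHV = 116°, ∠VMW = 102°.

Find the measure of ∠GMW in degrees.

1. ∠MVW = 31°  [△MHV]
2. ∠GHW = 116°  [vertical angles at H]
3. ∠MWV = 47°  [△MWV]
4. ∠MHW = 64°  [linear pair at H on MG]
5. ∠GMW = 69°  [△MHW]

∠GMW = 69°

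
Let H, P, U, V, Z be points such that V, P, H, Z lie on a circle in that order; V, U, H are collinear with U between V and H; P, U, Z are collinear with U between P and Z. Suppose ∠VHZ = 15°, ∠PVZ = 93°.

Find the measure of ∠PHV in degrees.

1. ∠VPZ = 15°  [same arc VZ]
2. ∠PZV = 72°  [△VPZ]
3. ∠PHV = 72°  [same arc VP]

∠PHV = 72°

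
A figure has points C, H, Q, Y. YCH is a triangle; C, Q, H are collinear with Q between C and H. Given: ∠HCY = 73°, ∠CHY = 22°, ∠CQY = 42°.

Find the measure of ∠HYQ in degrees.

1. ∠QHY = 22°  [Q on ray HC]
2. ∠HQY = 138°  [linear pair at Q on CH]
3. ∠HYQ = 20°  [△YQH]

∠HYQ = 20°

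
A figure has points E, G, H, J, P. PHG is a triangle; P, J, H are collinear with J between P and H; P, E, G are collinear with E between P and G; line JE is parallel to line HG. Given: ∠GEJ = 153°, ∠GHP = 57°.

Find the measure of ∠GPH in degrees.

1. ∠JEP = 27°  [linear pair at E on PG]
2. ∠EJP = 57°  [JE∥HG, corresponding at J]
3. ∠EPJ = 96°  [△PJE]
4. ∠GPH = 96°  [J on PH, E on PG]

∠GPH = 96°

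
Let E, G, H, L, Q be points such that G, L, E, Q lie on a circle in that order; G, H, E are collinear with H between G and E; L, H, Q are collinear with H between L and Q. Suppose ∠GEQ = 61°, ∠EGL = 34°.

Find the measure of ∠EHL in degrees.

1. ∠GLQ = 61°  [same arc GQ]
2. ∠GHL = 85°  [△GHL]
3. ∠EHL = 95°  [linear pair at H on GE]

∠EHL = 95°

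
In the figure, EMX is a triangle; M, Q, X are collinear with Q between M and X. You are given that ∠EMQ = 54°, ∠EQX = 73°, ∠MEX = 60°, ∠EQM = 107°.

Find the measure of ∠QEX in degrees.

1. ∠EMX = 54°  [Q on ray MX]
2. ∠EXM = 66°  [△EMX]
3. ∠EXQ = 66°  [Q on ray XM]
4. ∠QEX = 41°  [△EQX]

∠QEX = 41°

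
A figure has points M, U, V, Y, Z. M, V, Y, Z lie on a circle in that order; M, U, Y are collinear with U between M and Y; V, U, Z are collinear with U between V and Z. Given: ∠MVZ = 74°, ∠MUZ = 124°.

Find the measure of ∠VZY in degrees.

1. ∠MYZ = 74°  [same arc MZ]
2. ∠YUZ = 56°  [linear pair at U on MY]
3. ∠VZY = 50°  [△YUZ]

∠VZY = 50°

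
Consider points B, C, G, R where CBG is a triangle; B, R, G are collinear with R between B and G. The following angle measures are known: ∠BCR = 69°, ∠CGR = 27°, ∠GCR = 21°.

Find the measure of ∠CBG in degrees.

∠CBG = 63°

1. ∠CRG = 132°  [△CRG]
2. ∠BRC = 48°  [linear pair at R on BG]
3. ∠CBR = 63°  [△CBR]
4. ∠CBG = 63°  [R on ray BG]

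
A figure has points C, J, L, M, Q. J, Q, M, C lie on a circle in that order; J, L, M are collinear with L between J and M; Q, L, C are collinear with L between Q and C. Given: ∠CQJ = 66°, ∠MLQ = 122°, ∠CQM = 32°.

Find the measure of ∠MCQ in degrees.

∠MCQ = 56°

1. ∠CMJ = 66°  [same arc JC]
2. ∠CLJ = 122°  [vertical angles at L]
3. ∠CLM = 58°  [linear pair at L on JM]
4. ∠MCQ = 56°  [△MLC]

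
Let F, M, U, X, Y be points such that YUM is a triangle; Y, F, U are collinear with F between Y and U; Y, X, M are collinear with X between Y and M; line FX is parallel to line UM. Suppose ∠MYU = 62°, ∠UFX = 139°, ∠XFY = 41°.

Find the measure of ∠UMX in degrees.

1. ∠FYX = 62°  [F on YU, X on YM]
2. ∠FXY = 77°  [△YFX]
3. ∠FXM = 103°  [linear pair at X on YM]
4. ∠UMX = 77°  [FX∥UM, co-interior at M–X]

∠UMX = 77°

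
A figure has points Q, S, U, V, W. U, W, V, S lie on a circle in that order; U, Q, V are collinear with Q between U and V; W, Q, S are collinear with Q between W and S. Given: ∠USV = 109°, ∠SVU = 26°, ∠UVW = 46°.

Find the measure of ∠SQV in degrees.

1. ∠SUV = 45°  [△UVS]
2. ∠USW = 46°  [same arc UW]
3. ∠SQU = 89°  [△UQS]
4. ∠SQV = 91°  [linear pair at Q on UV]

∠SQV = 91°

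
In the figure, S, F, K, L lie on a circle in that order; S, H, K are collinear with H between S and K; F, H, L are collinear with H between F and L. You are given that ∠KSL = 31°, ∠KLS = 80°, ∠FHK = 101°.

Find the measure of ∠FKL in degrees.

∠FKL = 117°

1. ∠LKS = 69°  [△SKL]
2. ∠LHS = 101°  [vertical angles at H]
3. ∠LFS = 69°  [same arc SL]
4. ∠FLS = 48°  [△SHL]
5. ∠FSL = 63°  [△SFL]
6. ∠FKL = 117°  [cyclic SFKL, opposite ∠S+∠K]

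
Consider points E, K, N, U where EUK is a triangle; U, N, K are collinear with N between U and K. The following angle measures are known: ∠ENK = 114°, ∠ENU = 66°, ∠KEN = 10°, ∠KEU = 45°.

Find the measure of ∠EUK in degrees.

∠EUK = 79°

1. ∠EKN = 56°  [△ENK]
2. ∠EKU = 56°  [N on ray KU]
3. ∠EUK = 79°  [△EUK]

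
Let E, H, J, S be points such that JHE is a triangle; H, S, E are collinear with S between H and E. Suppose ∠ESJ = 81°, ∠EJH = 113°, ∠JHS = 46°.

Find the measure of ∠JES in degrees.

∠JES = 21°

1. ∠EHJ = 46°  [S on ray HE]
2. ∠HEJ = 21°  [△JHE]
3. ∠JES = 21°  [S on ray EH]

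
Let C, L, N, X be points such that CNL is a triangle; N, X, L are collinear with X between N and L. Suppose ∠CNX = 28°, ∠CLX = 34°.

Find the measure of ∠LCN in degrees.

∠LCN = 118°

1. ∠CNL = 28°  [X on ray NL]
2. ∠CLN = 34°  [X on ray LN]
3. ∠LCN = 118°  [△CNL]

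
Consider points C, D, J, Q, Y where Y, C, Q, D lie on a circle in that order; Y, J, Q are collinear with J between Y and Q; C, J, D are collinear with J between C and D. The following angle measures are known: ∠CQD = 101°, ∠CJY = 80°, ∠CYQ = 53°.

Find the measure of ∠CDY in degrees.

∠CDY = 54°

1. ∠CYD = 79°  [cyclic YCQD, opposite ∠Y+∠Q]
2. ∠DCY = 47°  [△YJC]
3. ∠CDY = 54°  [△YCD]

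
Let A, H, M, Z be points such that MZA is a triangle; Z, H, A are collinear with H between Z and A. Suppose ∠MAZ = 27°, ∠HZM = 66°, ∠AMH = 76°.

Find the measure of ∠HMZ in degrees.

1. ∠HAM = 27°  [H on ray AZ]
2. ∠AHM = 77°  [△MHA]
3. ∠MHZ = 103°  [linear pair at H on ZA]
4. ∠HMZ = 11°  [△MZH]

∠HMZ = 11°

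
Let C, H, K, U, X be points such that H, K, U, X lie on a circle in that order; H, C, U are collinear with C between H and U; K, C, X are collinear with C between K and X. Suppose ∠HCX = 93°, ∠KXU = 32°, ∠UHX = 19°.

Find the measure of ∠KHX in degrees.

1. ∠KCU = 93°  [vertical angles at C]
2. ∠HXK = 68°  [△HCX]
3. ∠KHU = 32°  [same arc KU]
4. ∠HCK = 87°  [linear pair at C on HU]
5. ∠HKX = 61°  [△HCK]
6. ∠KHX = 51°  [△HKX]

∠KHX = 51°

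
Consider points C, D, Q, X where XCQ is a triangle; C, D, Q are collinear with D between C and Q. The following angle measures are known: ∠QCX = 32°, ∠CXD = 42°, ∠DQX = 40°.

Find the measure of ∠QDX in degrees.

∠QDX = 74°

1. ∠DCX = 32°  [D on ray CQ]
2. ∠CDX = 106°  [△XCD]
3. ∠QDX = 74°  [linear pair at D on CQ]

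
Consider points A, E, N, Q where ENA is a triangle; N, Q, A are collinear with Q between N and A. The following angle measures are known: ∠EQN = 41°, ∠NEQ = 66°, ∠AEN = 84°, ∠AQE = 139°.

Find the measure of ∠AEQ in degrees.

1. ∠ENQ = 73°  [△ENQ]
2. ∠ANE = 73°  [Q on ray NA]
3. ∠EAN = 23°  [△ENA]
4. ∠EAQ = 23°  [Q on ray AN]
5. ∠AEQ = 18°  [△EQA]

∠AEQ = 18°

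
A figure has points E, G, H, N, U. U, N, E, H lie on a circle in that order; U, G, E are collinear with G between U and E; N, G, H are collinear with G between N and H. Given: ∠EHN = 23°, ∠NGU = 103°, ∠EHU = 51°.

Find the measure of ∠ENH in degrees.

1. ∠EUN = 23°  [same arc NE]
2. ∠EGN = 77°  [linear pair at G on UE]
3. ∠ENU = 129°  [cyclic UNEH, opposite ∠N+∠H]
4. ∠NEU = 28°  [△UNE]
5. ∠ENH = 75°  [△NGE]

∠ENH = 75°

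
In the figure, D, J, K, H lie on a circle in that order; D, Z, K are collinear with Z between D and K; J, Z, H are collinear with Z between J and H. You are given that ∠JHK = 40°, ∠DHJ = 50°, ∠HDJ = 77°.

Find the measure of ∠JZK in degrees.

1. ∠JDK = 40°  [same arc JK]
2. ∠DJH = 53°  [△DJH]
3. ∠DZJ = 87°  [△DZJ]
4. ∠JZK = 93°  [linear pair at Z on DK]

∠JZK = 93°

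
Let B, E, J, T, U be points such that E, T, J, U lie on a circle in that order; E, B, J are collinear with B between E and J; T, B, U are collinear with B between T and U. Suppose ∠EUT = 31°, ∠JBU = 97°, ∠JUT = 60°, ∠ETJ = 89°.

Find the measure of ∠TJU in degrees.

1. ∠EJT = 31°  [same arc ET]
2. ∠EBT = 97°  [vertical angles at B]
3. ∠JBT = 83°  [linear pair at B on EJ]
4. ∠JTU = 66°  [△TBJ]
5. ∠TJU = 54°  [△TJU]

∠TJU = 54°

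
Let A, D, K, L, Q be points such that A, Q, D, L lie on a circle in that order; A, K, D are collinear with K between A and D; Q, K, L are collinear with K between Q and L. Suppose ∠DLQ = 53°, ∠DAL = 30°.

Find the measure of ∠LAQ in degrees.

∠LAQ = 83°

1. ∠DQL = 30°  [same arc DL]
2. ∠LDQ = 97°  [△QDL]
3. ∠LAQ = 83°  [cyclic AQDL, opposite ∠A+∠D]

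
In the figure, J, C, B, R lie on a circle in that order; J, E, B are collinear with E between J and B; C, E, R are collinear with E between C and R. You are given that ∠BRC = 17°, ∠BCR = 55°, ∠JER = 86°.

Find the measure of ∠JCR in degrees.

1. ∠CBR = 108°  [△CBR]
2. ∠BJR = 55°  [same arc BR]
3. ∠CRJ = 39°  [△JER]
4. ∠CJR = 72°  [cyclic JCBR, opposite ∠J+∠B]
5. ∠JCR = 69°  [△JCR]

∠JCR = 69°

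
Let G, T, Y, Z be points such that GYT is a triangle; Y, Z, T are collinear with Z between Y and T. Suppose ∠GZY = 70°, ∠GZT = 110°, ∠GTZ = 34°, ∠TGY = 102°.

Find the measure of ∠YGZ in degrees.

∠YGZ = 66°

1. ∠GTY = 34°  [Z on ray TY]
2. ∠GYT = 44°  [△GYT]
3. ∠GYZ = 44°  [Z on ray YT]
4. ∠YGZ = 66°  [△GYZ]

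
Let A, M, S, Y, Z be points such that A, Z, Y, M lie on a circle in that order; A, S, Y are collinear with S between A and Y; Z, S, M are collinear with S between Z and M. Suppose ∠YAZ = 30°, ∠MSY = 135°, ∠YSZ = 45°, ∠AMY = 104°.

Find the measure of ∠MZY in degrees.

1. ∠YMZ = 30°  [same arc ZY]
2. ∠AYM = 15°  [△YSM]
3. ∠MAY = 61°  [△AYM]
4. ∠MZY = 61°  [same arc YM]

∠MZY = 61°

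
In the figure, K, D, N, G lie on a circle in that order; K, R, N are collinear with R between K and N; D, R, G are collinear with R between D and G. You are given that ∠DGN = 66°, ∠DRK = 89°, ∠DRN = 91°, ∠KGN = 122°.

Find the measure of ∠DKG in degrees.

1. ∠DKN = 66°  [same arc DN]
2. ∠GDK = 25°  [△KRD]
3. ∠KDN = 58°  [cyclic KDNG, opposite ∠D+∠G]
4. ∠DNK = 56°  [△KDN]
5. ∠DGK = 56°  [same arc KD]
6. ∠DKG = 99°  [△KDG]

∠DKG = 99°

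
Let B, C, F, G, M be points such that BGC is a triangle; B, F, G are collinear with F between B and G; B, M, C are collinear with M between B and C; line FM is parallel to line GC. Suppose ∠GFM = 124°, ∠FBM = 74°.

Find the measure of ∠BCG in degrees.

∠BCG = 50°

1. ∠BFM = 56°  [linear pair at F on BG]
2. ∠BMF = 50°  [△BFM]
3. ∠BCG = 50°  [FM∥GC, corresponding at M]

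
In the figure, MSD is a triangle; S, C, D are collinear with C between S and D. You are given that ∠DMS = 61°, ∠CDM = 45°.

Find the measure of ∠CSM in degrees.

1. ∠MDS = 45°  [C on ray DS]
2. ∠DSM = 74°  [△MSD]
3. ∠CSM = 74°  [C on ray SD]

∠CSM = 74°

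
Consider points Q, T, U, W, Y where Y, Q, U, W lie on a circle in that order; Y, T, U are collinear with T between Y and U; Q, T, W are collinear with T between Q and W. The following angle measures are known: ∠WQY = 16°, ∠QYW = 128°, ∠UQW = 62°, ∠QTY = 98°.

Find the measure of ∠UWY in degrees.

1. ∠WUY = 16°  [same arc YW]
2. ∠UYW = 62°  [same arc UW]
3. ∠UWY = 102°  [△YUW]

∠UWY = 102°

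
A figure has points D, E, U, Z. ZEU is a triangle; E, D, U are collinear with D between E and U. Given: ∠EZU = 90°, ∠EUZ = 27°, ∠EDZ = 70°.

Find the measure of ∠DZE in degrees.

∠DZE = 47°

1. ∠UEZ = 63°  [△ZEU]
2. ∠DEZ = 63°  [D on ray EU]
3. ∠DZE = 47°  [△ZED]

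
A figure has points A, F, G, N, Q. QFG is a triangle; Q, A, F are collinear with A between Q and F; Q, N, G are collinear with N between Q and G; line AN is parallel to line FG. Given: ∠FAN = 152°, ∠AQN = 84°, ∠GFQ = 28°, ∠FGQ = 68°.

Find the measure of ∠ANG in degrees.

1. ∠NAQ = 28°  [linear pair at A on QF]
2. ∠ANQ = 68°  [△QAN]
3. ∠ANG = 112°  [linear pair at N on QG]

∠ANG = 112°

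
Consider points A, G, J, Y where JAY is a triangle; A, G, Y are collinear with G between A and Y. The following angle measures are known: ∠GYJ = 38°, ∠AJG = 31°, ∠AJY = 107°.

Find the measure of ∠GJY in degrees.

1. ∠AYJ = 38°  [G on ray YA]
2. ∠JAY = 35°  [△JAY]
3. ∠GAJ = 35°  [G on ray AY]
4. ∠AGJ = 114°  [△JAG]
5. ∠JGY = 66°  [linear pair at G on AY]
6. ∠GJY = 76°  [△JGY]

∠GJY = 76°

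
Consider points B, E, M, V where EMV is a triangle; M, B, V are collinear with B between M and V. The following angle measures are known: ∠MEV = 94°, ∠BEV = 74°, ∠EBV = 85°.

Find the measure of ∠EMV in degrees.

∠EMV = 65°

1. ∠BVE = 21°  [△EBV]
2. ∠EVM = 21°  [B on ray VM]
3. ∠EMV = 65°  [△EMV]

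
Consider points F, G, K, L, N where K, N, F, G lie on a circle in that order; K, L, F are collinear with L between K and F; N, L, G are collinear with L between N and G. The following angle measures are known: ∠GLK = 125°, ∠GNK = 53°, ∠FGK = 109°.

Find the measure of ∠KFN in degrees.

1. ∠FLN = 125°  [vertical angles at L]
2. ∠GFK = 53°  [same arc KG]
3. ∠FKG = 18°  [△KFG]
4. ∠FNG = 18°  [same arc FG]
5. ∠KFN = 37°  [△NLF]

∠KFN = 37°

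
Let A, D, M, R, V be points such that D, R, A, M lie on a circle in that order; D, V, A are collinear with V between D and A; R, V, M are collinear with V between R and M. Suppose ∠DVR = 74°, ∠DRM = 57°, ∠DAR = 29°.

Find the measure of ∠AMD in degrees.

∠AMD = 78°

1. ∠ADR = 49°  [△DVR]
2. ∠ARD = 102°  [△DRA]
3. ∠AMD = 78°  [cyclic DRAM, opposite ∠R+∠M]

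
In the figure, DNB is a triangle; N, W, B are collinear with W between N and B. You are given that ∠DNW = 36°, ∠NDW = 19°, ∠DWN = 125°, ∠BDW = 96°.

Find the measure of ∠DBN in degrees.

∠DBN = 29°

1. ∠BWD = 55°  [linear pair at W on NB]
2. ∠DBW = 29°  [△DWB]
3. ∠DBN = 29°  [W on ray BN]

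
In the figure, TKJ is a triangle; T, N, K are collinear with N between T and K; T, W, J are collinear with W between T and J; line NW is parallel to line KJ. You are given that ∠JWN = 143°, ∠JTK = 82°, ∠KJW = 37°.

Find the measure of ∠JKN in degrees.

∠JKN = 61°

1. ∠KJT = 37°  [W on ray JT]
2. ∠JKT = 61°  [△TKJ]
3. ∠JKN = 61°  [N on ray KT]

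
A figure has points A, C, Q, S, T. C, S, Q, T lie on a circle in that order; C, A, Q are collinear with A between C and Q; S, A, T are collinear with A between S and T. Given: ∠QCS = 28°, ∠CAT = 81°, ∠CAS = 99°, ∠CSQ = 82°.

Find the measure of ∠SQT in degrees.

1. ∠QTS = 28°  [same arc SQ]
2. ∠CQS = 70°  [△CSQ]
3. ∠QAS = 81°  [vertical angles at A]
4. ∠QST = 29°  [△SAQ]
5. ∠SQT = 123°  [△SQT]

∠SQT = 123°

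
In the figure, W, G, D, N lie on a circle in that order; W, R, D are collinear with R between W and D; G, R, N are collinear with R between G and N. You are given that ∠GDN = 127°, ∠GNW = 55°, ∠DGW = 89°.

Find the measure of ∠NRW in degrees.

1. ∠GWN = 53°  [cyclic WGDN, opposite ∠W+∠D]
2. ∠NGW = 72°  [△WGN]
3. ∠DNW = 91°  [cyclic WGDN, opposite ∠G+∠N]
4. ∠NDW = 72°  [same arc WN]
5. ∠DWN = 17°  [△WDN]
6. ∠NRW = 108°  [△WRN]

∠NRW = 108°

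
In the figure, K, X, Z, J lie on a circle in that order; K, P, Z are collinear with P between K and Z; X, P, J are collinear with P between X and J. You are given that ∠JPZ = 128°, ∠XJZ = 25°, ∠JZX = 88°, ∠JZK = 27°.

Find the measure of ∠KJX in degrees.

∠KJX = 61°

1. ∠JKX = 92°  [cyclic KXZJ, opposite ∠K+∠Z]
2. ∠JXK = 27°  [same arc KJ]
3. ∠KJX = 61°  [△KXJ]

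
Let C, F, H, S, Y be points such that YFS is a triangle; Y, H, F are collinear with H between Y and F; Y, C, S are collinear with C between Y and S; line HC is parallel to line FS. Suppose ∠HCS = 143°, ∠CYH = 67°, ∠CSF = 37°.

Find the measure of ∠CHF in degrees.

∠CHF = 104°

1. ∠HCY = 37°  [linear pair at C on YS]
2. ∠CHY = 76°  [△YHC]
3. ∠CHF = 104°  [linear pair at H on YF]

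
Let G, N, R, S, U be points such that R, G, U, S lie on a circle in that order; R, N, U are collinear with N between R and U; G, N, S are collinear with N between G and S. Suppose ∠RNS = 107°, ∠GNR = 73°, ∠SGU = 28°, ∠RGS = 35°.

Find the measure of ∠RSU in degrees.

1. ∠SRU = 28°  [same arc US]
2. ∠RUS = 35°  [same arc RS]
3. ∠RSU = 117°  [△RUS]

∠RSU = 117°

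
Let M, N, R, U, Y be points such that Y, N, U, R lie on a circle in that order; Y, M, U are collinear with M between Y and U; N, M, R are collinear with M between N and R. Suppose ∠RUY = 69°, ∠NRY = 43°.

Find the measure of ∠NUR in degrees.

∠NUR = 112°

1. ∠RNY = 69°  [same arc YR]
2. ∠NYR = 68°  [△YNR]
3. ∠NUR = 112°  [cyclic YNUR, opposite ∠Y+∠U]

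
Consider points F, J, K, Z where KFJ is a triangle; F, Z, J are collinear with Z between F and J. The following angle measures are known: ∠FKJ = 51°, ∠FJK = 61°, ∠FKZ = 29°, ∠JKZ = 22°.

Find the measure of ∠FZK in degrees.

1. ∠KJZ = 61°  [Z on ray JF]
2. ∠JZK = 97°  [△KZJ]
3. ∠FZK = 83°  [linear pair at Z on FJ]

∠FZK = 83°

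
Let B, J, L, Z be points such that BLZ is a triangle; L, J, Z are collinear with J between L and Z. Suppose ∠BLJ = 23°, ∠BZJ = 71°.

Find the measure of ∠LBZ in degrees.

∠LBZ = 86°

1. ∠BLZ = 23°  [J on ray LZ]
2. ∠BZL = 71°  [J on ray ZL]
3. ∠LBZ = 86°  [△BLZ]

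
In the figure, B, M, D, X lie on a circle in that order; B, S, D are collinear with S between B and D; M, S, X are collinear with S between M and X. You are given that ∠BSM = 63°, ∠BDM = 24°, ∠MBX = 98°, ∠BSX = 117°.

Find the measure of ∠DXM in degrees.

1. ∠DSM = 117°  [linear pair at S on BD]
2. ∠DMX = 39°  [△MSD]
3. ∠MDX = 82°  [cyclic BMDX, opposite ∠B+∠D]
4. ∠DXM = 59°  [△MDX]

∠DXM = 59°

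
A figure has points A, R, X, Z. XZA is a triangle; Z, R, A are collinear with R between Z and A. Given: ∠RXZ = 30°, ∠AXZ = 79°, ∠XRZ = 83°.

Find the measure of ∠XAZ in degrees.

1. ∠RZX = 67°  [△XZR]
2. ∠AZX = 67°  [R on ray ZA]
3. ∠XAZ = 34°  [△XZA]

∠XAZ = 34°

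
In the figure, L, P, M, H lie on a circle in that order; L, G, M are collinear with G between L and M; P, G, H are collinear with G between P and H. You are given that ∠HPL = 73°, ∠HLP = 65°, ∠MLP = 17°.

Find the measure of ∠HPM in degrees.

∠HPM = 48°

1. ∠HMP = 115°  [cyclic LPMH, opposite ∠L+∠M]
2. ∠MHP = 17°  [same arc PM]
3. ∠HPM = 48°  [△PMH]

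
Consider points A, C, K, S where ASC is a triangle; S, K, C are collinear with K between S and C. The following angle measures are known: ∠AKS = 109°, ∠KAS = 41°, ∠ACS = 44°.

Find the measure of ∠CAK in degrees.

1. ∠AKC = 71°  [linear pair at K on SC]
2. ∠ACK = 44°  [K on ray CS]
3. ∠CAK = 65°  [△AKC]

∠CAK = 65°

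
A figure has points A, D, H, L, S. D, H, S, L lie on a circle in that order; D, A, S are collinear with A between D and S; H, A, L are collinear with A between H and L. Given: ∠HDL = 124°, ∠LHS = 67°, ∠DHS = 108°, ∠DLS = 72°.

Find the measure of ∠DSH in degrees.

∠DSH = 15°

1. ∠HSL = 56°  [cyclic DHSL, opposite ∠D+∠S]
2. ∠HLS = 57°  [△HSL]
3. ∠HDS = 57°  [same arc HS]
4. ∠DSH = 15°  [△DHS]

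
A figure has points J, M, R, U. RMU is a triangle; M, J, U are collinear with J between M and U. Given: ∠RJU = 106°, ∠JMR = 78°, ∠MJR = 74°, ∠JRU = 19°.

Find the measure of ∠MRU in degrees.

∠MRU = 47°

1. ∠JUR = 55°  [△RJU]
2. ∠RMU = 78°  [J on ray MU]
3. ∠MUR = 55°  [J on ray UM]
4. ∠MRU = 47°  [△RMU]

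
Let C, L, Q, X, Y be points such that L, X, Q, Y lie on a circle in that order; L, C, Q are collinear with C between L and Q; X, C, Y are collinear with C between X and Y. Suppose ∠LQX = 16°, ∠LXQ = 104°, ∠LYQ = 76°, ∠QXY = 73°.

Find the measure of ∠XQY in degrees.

∠XQY = 47°

1. ∠QLX = 60°  [△LXQ]
2. ∠QYX = 60°  [same arc XQ]
3. ∠XQY = 47°  [△XQY]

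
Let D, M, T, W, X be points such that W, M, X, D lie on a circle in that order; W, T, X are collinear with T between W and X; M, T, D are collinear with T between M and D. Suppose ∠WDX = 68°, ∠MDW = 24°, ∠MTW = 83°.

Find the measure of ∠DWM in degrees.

1. ∠WMX = 112°  [cyclic WMXD, opposite ∠M+∠D]
2. ∠MXW = 24°  [same arc WM]
3. ∠MWX = 44°  [△WMX]
4. ∠DMW = 53°  [△WTM]
5. ∠DWM = 103°  [△WMD]

∠DWM = 103°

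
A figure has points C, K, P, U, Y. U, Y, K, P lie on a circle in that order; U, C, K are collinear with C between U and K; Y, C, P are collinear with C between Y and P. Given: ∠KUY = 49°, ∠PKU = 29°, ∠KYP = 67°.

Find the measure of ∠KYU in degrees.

∠KYU = 96°

1. ∠KUP = 67°  [same arc KP]
2. ∠KPU = 84°  [△UKP]
3. ∠KYU = 96°  [cyclic UYKP, opposite ∠Y+∠P]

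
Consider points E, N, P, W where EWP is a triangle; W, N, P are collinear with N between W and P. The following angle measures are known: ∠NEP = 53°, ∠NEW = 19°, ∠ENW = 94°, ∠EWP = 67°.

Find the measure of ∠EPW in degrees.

1. ∠ENP = 86°  [linear pair at N on WP]
2. ∠EPN = 41°  [△ENP]
3. ∠EPW = 41°  [N on ray PW]

∠EPW = 41°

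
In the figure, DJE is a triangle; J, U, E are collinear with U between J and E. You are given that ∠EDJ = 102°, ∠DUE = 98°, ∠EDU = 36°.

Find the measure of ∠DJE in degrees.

1. ∠DEU = 46°  [△DUE]
2. ∠DEJ = 46°  [U on ray EJ]
3. ∠DJE = 32°  [△DJE]

∠DJE = 32°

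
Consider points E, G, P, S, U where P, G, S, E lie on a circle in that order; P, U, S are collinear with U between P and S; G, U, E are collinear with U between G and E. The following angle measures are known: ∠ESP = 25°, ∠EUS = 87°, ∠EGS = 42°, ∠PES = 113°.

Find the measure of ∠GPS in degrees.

1. ∠EGP = 25°  [same arc PE]
2. ∠GUP = 87°  [vertical angles at U]
3. ∠GPS = 68°  [△PUG]

∠GPS = 68°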